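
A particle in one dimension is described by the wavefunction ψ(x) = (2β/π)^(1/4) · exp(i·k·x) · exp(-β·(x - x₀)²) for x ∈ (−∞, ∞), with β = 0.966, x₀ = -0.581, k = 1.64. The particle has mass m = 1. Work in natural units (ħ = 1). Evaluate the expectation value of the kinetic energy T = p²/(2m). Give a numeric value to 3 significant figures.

1.83

T = −(ħ²/2m) d²/dx², so ⟨T⟩ = −(ħ²/2m) ∫ ψ*·ψ'' dx; with m = 1.
Gaussian moments (u = x − x₀): ∫u^(2j)·e^(−2βu²) du = (2j−1)!!/(4β)^j · √(π/(2β)), odd powers integrate to 0; here √(π/(2β)) = 1.2752. Derivatives: ψ′ = (ik − 2βu)·ψ, ψ″ = ((ik − 2βu)² − 2β)·ψ; the odd-in-u pieces drop out.
⟨T⟩ = 1.8278.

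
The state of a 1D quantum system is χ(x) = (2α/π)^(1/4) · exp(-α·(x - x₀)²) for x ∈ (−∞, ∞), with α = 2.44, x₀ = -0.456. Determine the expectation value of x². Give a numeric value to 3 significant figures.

⟨x²⟩ = ∫ x²·|χ|² dx (integrals over the domain).
Gaussian moments (u = x − x₀): ∫u^(2j)·e^(−2αu²) du = (2j−1)!!/(4α)^j · √(π/(2α)), odd powers integrate to 0; here √(π/(2α)) = 0.80235.
⟨x²⟩ = 0.31040.

0.310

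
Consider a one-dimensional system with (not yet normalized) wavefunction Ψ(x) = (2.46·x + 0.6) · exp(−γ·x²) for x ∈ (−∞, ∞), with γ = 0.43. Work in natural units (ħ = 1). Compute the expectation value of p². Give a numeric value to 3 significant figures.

1.21

p² Ψ = −ħ² d²Ψ/dx²; ⟨p²⟩ = −ħ² ∫ Ψ*·Ψ'' dx / ∫|Ψ|² dx.
Expand each integrand as polynomial × e^(−2γx²) and use ∫x^(2j)·e^(−2γx²) dx = (2j−1)!!/(4γ)^j · √(π/(2γ)), odd powers → 0; here √(π/(2γ)) = 1.9113. Differentiate with the product rule, d/dx e^(−γx²) = −2γx·e^(−γx²).
State is unnormalized: ∫|Ψ|² dx = 7.4127, and ∫Ψ*·(−ħ² Ψ'') dx = 8.9706, so ⟨p²⟩ = 8.9706 / 7.4127.
⟨p²⟩ = 1.2102.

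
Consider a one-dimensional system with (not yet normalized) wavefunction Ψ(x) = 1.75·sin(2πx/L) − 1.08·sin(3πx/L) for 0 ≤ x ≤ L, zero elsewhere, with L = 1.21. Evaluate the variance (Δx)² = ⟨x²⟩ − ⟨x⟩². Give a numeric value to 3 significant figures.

Compute ⟨x⟩ and ⟨x²⟩ separately, then (Δx)² = ⟨x²⟩ − ⟨x⟩².
On 0 ≤ x ≤ L (j ≠ l): ∫sin²(jπx/L) dx = L/2, ∫sin(jπx/L)·sin(lπx/L) dx = 0; diagonal moments ∫x·sin²(jπx/L) dx = L²/4, ∫x²·sin²(jπx/L) dx = L³·(1/6 − 1/(4j²π²)); cross terms ∫x·sin(jπx/L)·sin(lπx/L) dx = 0 for j + l even and −4jlL²/(π²(j² − l²)²) for j + l odd, ∫x²·sin(jπx/L)·sin(lπx/L) dx = (−1)^(j+l)·4jlL³/(π²(j² − l²)²); higher powers the same way via product-to-sum and parts.
Normalization: ∫|Ψ|² dx = 2.5585.
⟨x⟩ = 0.81540 and ⟨x²⟩ = 0.72692.
(Δx)² = 0.72692 − (0.81540)² = 0.062037.

0.0620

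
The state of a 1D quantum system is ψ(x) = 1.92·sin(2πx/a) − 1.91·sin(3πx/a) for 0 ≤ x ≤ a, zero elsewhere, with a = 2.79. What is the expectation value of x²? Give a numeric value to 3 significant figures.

⟨x²⟩ = ∫ x²·|ψ|² dx / ∫|ψ|² dx (integrals over the domain).
On 0 ≤ x ≤ a (j ≠ l): ∫sin²(jπx/a) dx = a/2, ∫sin(jπx/a)·sin(lπx/a) dx = 0; diagonal moments ∫x·sin²(jπx/a) dx = a²/4, ∫x²·sin²(jπx/a) dx = a³·(1/6 − 1/(4j²π²)); cross terms ∫x·sin(jπx/a)·sin(lπx/a) dx = 0 for j + l even and −4jla²/(π²(j² − l²)²) for j + l odd, ∫x²·sin(jπx/a)·sin(lπx/a) dx = (−1)^(j+l)·4jla³/(π²(j² − l²)²); higher powers the same way via product-to-sum and parts.
State is unnormalized: ∫|ψ|² dx = 10.232, and ∫ψ*·x²·ψ dx = 41.312, so ⟨x²⟩ = 41.312 / 10.232.
⟨x²⟩ = 4.0376.

4.04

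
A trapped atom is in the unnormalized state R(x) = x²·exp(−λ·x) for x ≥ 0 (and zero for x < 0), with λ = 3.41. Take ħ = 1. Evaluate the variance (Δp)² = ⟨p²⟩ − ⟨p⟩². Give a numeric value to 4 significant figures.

3.876

Compute ⟨p⟩ and ⟨p²⟩ separately; (Δp)² = ⟨p²⟩ − ⟨p⟩².
Differentiate x²·exp(−λ·x) with the product rule; every integrand then reduces to terms xʲ·e^(−2λx) on [0, ∞), with ∫₀^∞ xʲ·e^(−2λx) dx = j!/(2λ)^(j+1).
Normalization: ∫|R|² dx = 0.0016266.
⟨p⟩ = 0.0000 and ⟨p²⟩ = 3.8760.
(Δp)² = 3.8760 − (0.0000)² = 3.8760.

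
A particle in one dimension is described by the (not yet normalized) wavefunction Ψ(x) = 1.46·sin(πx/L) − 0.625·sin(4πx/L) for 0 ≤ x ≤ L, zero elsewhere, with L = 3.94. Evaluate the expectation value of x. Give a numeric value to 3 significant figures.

2.01

⟨x⟩ = ∫ x·|Ψ|² dx / ∫|Ψ|² dx (integrals over the domain).
On 0 ≤ x ≤ L (j ≠ l): ∫sin²(jπx/L) dx = L/2, ∫sin(jπx/L)·sin(lπx/L) dx = 0; diagonal moments ∫x·sin²(jπx/L) dx = L²/4, ∫x²·sin²(jπx/L) dx = L³·(1/6 − 1/(4j²π²)); cross terms ∫x·sin(jπx/L)·sin(lπx/L) dx = 0 for j + l even and −4jlL²/(π²(j² − l²)²) for j + l odd, ∫x²·sin(jπx/L)·sin(lπx/L) dx = (−1)^(j+l)·4jlL³/(π²(j² − l²)²); higher powers the same way via product-to-sum and parts.
State is unnormalized: ∫|Ψ|² dx = 4.9688, and ∫Ψ*·x·Ψ dx = 9.9926, so ⟨x⟩ = 9.9926 / 4.9688.
⟨x⟩ = 2.0111.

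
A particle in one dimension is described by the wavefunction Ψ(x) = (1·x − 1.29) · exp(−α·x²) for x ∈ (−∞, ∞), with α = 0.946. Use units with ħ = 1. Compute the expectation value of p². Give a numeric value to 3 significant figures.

1.21

p² Ψ = −ħ² d²Ψ/dx²; ⟨p²⟩ = −ħ² ∫ Ψ*·Ψ'' dx / ∫|Ψ|² dx.
Expand each integrand as polynomial × e^(−2αx²) and use ∫x^(2j)·e^(−2αx²) dx = (2j−1)!!/(4α)^j · √(π/(2α)), odd powers → 0; here √(π/(2α)) = 1.2886. Differentiate with the product rule, d/dx e^(−αx²) = −2αx·e^(−αx²).
State is unnormalized: ∫|Ψ|² dx = 2.4849, and ∫Ψ*·(−ħ² Ψ'') dx = 2.9950, so ⟨p²⟩ = 2.9950 / 2.4849.
⟨p²⟩ = 1.2053.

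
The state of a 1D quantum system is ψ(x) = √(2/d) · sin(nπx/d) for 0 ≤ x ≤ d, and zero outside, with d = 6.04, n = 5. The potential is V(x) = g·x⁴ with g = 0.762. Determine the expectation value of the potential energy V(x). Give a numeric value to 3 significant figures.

⟨V⟩ = ∫ V(x)·|ψ|² dx.
With sin²θ = (1 − cos2θ)/2 on 0 ≤ x ≤ d: ∫sin²(nπx/d) dx = d/2, ∫x·sin²(nπx/d) dx = d²/4, ∫x²·sin²(nπx/d) dx = d³·(1/6 − 1/(4n²π²)); higher powers xᵏ the same way, integrating xᵏ·cos(2nπx/d) by parts.
⟨V⟩ = 198.75.

199.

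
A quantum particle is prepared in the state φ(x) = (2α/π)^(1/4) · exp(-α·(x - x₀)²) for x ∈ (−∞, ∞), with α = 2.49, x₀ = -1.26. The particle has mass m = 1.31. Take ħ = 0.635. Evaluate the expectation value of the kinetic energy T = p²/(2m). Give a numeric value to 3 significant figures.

T = −(ħ²/2m) d²/dx², so ⟨T⟩ = −(ħ²/2m) ∫ φ*·φ'' dx; with m = 1.31.
Gaussian moments (u = x − x₀): ∫u^(2j)·e^(−2αu²) du = (2j−1)!!/(4α)^j · √(π/(2α)), odd powers integrate to 0; here √(π/(2α)) = 0.79426. Derivatives: d/dx e^(−αu²) = −2αu·e^(−αu²), d²/dx² e^(−αu²) = (4α²u² − 2α)·e^(−αu²).
⟨T⟩ = 0.38322.

0.383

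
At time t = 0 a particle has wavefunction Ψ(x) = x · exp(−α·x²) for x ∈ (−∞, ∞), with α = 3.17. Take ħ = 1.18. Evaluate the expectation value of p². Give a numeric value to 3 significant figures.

p² Ψ = −ħ² d²Ψ/dx²; ⟨p²⟩ = −ħ² ∫ Ψ*·Ψ'' dx / ∫|Ψ|² dx.
Expand each integrand as polynomial × e^(−2αx²) and use ∫x^(2j)·e^(−2αx²) dx = (2j−1)!!/(4α)^j · √(π/(2α)), odd powers → 0; here √(π/(2α)) = 0.70393. Differentiate with the product rule, d/dx e^(−αx²) = −2αx·e^(−αx²).
State is unnormalized: ∫|Ψ|² dx = 0.055515, and ∫Ψ*·(−ħ² Ψ'') dx = 0.73512, so ⟨p²⟩ = 0.73512 / 0.055515.
⟨p²⟩ = 13.242.

13.2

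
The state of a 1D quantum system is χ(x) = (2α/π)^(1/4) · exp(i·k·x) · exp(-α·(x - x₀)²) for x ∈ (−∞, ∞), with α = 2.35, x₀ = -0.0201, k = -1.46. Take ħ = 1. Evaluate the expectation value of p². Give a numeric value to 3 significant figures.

p² χ = −ħ² d²χ/dx²; ⟨p²⟩ = −ħ² ∫ χ*·χ'' dx.
Gaussian moments (u = x − x₀): ∫u^(2j)·e^(−2αu²) du = (2j−1)!!/(4α)^j · √(π/(2α)), odd powers integrate to 0; here √(π/(2α)) = 0.81757. Derivatives: χ′ = (ik − 2αu)·χ, χ″ = ((ik − 2αu)² − 2α)·χ; the odd-in-u pieces drop out.
⟨p²⟩ = 4.4816.

4.48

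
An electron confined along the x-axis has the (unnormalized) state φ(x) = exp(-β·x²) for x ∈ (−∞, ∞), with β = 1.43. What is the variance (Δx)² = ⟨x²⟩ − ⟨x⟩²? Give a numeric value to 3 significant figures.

Compute ⟨x⟩ and ⟨x²⟩ separately, then (Δx)² = ⟨x²⟩ − ⟨x⟩².
Gaussian moments: ∫x^(2j)·e^(−2βx²) dx = (2j−1)!!/(4β)^j · √(π/(2β)), odd powers integrate to 0; here √(π/(2β)) = 1.0481.
Normalization: ∫|φ|² dx = 1.0481.
⟨x⟩ = 0.0000 and ⟨x²⟩ = 0.17483.
(Δx)² = 0.17483 − (0.0000)² = 0.17483.

0.175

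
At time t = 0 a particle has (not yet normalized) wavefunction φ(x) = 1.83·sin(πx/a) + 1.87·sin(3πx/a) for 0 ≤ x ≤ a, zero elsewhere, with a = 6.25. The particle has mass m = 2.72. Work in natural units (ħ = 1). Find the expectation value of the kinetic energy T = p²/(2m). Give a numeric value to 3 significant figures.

T = −(ħ²/2m) d²/dx², so ⟨T⟩ = −(ħ²/2m) ∫ φ*·φ'' dx / ∫|φ|² dx; with m = 2.72.
d²/dx² sin(jπx/a) = −(jπ/a)²·sin(jπx/a); on 0 ≤ x ≤ a, ∫sin²(jπx/a) dx = a/2 and ∫sin(jπx/a)·sin(lπx/a) dx = 0 for j ≠ l, so only diagonal terms survive in ∫|φ|² and ∫φ·φ″; ∫φ·φ′ dx = [φ²/2] between the walls = 0.
State is unnormalized: ∫|φ|² dx = 21.393, and ∫φ*·(−ħ²/2m · φ'') dx = 5.0540, so ⟨T⟩ = 5.0540 / 21.393.
⟨T⟩ = 0.23624.

0.236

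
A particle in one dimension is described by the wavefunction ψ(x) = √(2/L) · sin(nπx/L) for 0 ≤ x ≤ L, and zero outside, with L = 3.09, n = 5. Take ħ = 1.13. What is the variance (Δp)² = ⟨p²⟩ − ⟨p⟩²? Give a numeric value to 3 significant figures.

33.0

Compute ⟨p⟩ and ⟨p²⟩ separately; (Δp)² = ⟨p²⟩ − ⟨p⟩².
d/dx sin(nπx/L) = (nπ/L)·cos(nπx/L) and d²/dx² sin(nπx/L) = −(nπ/L)²·sin(nπx/L); on 0 ≤ x ≤ L, ∫sin²(nπx/L) dx = L/2 and ∫sin(nπx/L)·cos(nπx/L) dx = 0.
⟨p⟩ = 0.0000 and ⟨p²⟩ = 32.997.
(Δp)² = 32.997 − (0.0000)² = 32.997.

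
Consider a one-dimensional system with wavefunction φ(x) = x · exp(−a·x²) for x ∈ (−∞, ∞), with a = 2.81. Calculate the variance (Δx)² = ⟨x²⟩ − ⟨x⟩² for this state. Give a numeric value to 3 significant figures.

Compute ⟨x⟩ and ⟨x²⟩ separately, then (Δx)² = ⟨x²⟩ − ⟨x⟩².
Expand each integrand as polynomial × e^(−2ax²) and use ∫x^(2j)·e^(−2ax²) dx = (2j−1)!!/(4a)^j · √(π/(2a)), odd powers → 0; here √(π/(2a)) = 0.74766.
Normalization: ∫|φ|² dx = 0.066518.
⟨x⟩ = 0.0000 and ⟨x²⟩ = 0.26690.
(Δx)² = 0.26690 − (0.0000)² = 0.26690.

0.267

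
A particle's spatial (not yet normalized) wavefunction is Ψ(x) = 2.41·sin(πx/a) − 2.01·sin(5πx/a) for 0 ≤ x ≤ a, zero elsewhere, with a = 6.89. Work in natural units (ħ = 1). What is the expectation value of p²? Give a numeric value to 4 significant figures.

p² Ψ = −ħ² d²Ψ/dx²; ⟨p²⟩ = −ħ² ∫ Ψ*·Ψ'' dx / ∫|Ψ|² dx.
d²/dx² sin(jπx/a) = −(jπ/a)²·sin(jπx/a); on 0 ≤ x ≤ a, ∫sin²(jπx/a) dx = a/2 and ∫sin(jπx/a)·sin(lπx/a) dx = 0 for j ≠ l, so only diagonal terms survive in ∫|Ψ|² and ∫Ψ·Ψ″; ∫Ψ·Ψ′ dx = [Ψ²/2] between the walls = 0.
State is unnormalized: ∫|Ψ|² dx = 33.927, and ∫Ψ*·(−ħ² Ψ'') dx = 76.501, so ⟨p²⟩ = 76.501 / 33.927.
⟨p²⟩ = 2.2549.

2.255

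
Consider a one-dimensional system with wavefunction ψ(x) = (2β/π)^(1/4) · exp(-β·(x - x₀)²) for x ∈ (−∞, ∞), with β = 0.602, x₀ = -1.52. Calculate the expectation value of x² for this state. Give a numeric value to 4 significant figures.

2.726

⟨x²⟩ = ∫ x²·|ψ|² dx (integrals over the domain).
Gaussian moments (u = x − x₀): ∫u^(2j)·e^(−2βu²) du = (2j−1)!!/(4β)^j · √(π/(2β)), odd powers integrate to 0; here √(π/(2β)) = 1.6153.
⟨x²⟩ = 2.7257.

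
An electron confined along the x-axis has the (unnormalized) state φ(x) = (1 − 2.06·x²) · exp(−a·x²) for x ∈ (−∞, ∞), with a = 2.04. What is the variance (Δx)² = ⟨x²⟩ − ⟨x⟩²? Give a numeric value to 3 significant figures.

0.0788

Compute ⟨x⟩ and ⟨x²⟩ separately, then (Δx)² = ⟨x²⟩ − ⟨x⟩².
Expand each integrand as polynomial × e^(−2ax²) and use ∫x^(2j)·e^(−2ax²) dx = (2j−1)!!/(4a)^j · √(π/(2a)), odd powers → 0; here √(π/(2a)) = 0.87750.
Normalization: ∫|φ|² dx = 0.60222.
⟨x⟩ = 0.0000 and ⟨x²⟩ = 0.078796.
(Δx)² = 0.078796 − (0.0000)² = 0.078796.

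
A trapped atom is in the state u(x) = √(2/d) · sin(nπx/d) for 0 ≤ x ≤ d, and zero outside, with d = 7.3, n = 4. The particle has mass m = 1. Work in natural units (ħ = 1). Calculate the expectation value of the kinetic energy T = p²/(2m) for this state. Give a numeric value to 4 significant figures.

T = −(ħ²/2m) d²/dx², so ⟨T⟩ = −(ħ²/2m) ∫ u*·u'' dx; with m = 1.
d/dx sin(nπx/d) = (nπ/d)·cos(nπx/d) and d²/dx² sin(nπx/d) = −(nπ/d)²·sin(nπx/d); on 0 ≤ x ≤ d, ∫sin²(nπx/d) dx = d/2 and ∫sin(nπx/d)·cos(nπx/d) dx = 0.
⟨T⟩ = 1.4816.

1.482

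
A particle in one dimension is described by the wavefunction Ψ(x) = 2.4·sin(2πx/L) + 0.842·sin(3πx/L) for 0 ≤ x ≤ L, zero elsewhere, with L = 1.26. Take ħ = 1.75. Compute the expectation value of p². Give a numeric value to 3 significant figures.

86.6

p² Ψ = −ħ² d²Ψ/dx²; ⟨p²⟩ = −ħ² ∫ Ψ*·Ψ'' dx / ∫|Ψ|² dx.
d²/dx² sin(jπx/L) = −(jπ/L)²·sin(jπx/L); on 0 ≤ x ≤ L, ∫sin²(jπx/L) dx = L/2 and ∫sin(jπx/L)·sin(lπx/L) dx = 0 for j ≠ l, so only diagonal terms survive in ∫|Ψ|² and ∫Ψ·Ψ″; ∫Ψ·Ψ′ dx = [Ψ²/2] between the walls = 0.
State is unnormalized: ∫|Ψ|² dx = 4.0754, and ∫Ψ*·(−ħ² Ψ'') dx = 352.88, so ⟨p²⟩ = 352.88 / 4.0754.
⟨p²⟩ = 86.587.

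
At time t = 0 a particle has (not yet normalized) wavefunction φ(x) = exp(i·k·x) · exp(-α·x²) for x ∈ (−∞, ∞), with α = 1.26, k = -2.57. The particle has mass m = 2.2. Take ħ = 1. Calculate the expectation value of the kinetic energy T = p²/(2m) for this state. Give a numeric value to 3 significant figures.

T = −(ħ²/2m) d²/dx², so ⟨T⟩ = −(ħ²/2m) ∫ φ*·φ'' dx / ∫|φ|² dx; with m = 2.2.
Gaussian moments: ∫x^(2j)·e^(−2αx²) dx = (2j−1)!!/(4α)^j · √(π/(2α)), odd powers integrate to 0; here √(π/(2α)) = 1.1165. Derivatives: φ′ = (ik − 2αx)·φ, φ″ = ((ik − 2αx)² − 2α)·φ; the odd-in-x pieces drop out.
State is unnormalized: ∫|φ|² dx = 1.1165, and ∫φ*·(−ħ²/2m · φ'') dx = 1.9958, so ⟨T⟩ = 1.9958 / 1.1165.
⟨T⟩ = 1.7875.

1.79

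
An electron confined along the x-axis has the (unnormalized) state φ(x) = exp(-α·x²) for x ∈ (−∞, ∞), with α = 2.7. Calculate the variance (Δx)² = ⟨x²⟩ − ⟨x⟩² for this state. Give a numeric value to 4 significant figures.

0.09259

Compute ⟨x⟩ and ⟨x²⟩ separately, then (Δx)² = ⟨x²⟩ − ⟨x⟩².
Gaussian moments: ∫x^(2j)·e^(−2αx²) dx = (2j−1)!!/(4α)^j · √(π/(2α)), odd powers integrate to 0; here √(π/(2α)) = 0.76274.
Normalization: ∫|φ|² dx = 0.76274.
⟨x⟩ = 0.0000 and ⟨x²⟩ = 0.092593.
(Δx)² = 0.092593 − (0.0000)² = 0.092593.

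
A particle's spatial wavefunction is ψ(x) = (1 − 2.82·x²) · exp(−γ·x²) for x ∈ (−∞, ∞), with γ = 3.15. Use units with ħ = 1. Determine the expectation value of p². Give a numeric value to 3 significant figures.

8.06

p² ψ = −ħ² d²ψ/dx²; ⟨p²⟩ = −ħ² ∫ ψ*·ψ'' dx / ∫|ψ|² dx.
Expand each integrand as polynomial × e^(−2γx²) and use ∫x^(2j)·e^(−2γx²) dx = (2j−1)!!/(4γ)^j · √(π/(2γ)), odd powers → 0; here √(π/(2γ)) = 0.70616. Differentiate with the product rule, d/dx e^(−γx²) = −2γx·e^(−γx²).
State is unnormalized: ∫|ψ|² dx = 0.49619, and ∫ψ*·(−ħ² ψ'') dx = 4.0001, so ⟨p²⟩ = 4.0001 / 0.49619.
⟨p²⟩ = 8.0616.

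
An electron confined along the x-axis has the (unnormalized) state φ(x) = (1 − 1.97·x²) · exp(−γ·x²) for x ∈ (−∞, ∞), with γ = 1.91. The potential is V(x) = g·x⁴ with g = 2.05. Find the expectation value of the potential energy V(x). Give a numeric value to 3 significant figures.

0.115

⟨V⟩ = ∫ V(x)·|φ|² dx / ∫|φ|² dx.
Expand each integrand as polynomial × e^(−2γx²) and use ∫x^(2j)·e^(−2γx²) dx = (2j−1)!!/(4γ)^j · √(π/(2γ)), odd powers → 0; here √(π/(2γ)) = 0.90687.
State is unnormalized: ∫|φ|² dx = 0.62008, and ∫φ*·V(x)·φ dx = 0.071525, so ⟨V⟩ = 0.071525 / 0.62008.
⟨V⟩ = 0.11535.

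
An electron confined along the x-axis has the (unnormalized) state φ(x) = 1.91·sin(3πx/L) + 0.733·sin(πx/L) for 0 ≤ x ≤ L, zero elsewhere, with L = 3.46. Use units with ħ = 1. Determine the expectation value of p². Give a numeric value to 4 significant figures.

6.573

p² φ = −ħ² d²φ/dx²; ⟨p²⟩ = −ħ² ∫ φ*·φ'' dx / ∫|φ|² dx.
d²/dx² sin(jπx/L) = −(jπ/L)²·sin(jπx/L); on 0 ≤ x ≤ L, ∫sin²(jπx/L) dx = L/2 and ∫sin(jπx/L)·sin(lπx/L) dx = 0 for j ≠ l, so only diagonal terms survive in ∫|φ|² and ∫φ·φ″; ∫φ·φ′ dx = [φ²/2] between the walls = 0.
State is unnormalized: ∫|φ|² dx = 7.2407, and ∫φ*·(−ħ² φ'') dx = 47.594, so ⟨p²⟩ = 47.594 / 7.2407.
⟨p²⟩ = 6.5731.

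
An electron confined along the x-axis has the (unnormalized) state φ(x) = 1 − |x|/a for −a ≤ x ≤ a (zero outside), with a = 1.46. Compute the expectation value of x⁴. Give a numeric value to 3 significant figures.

0.130

⟨x⁴⟩ = ∫ x⁴·|φ|² dx / ∫|φ|² dx (integrals over the domain).
φ is even, so ∫ over [−a, a] = 2∫₀ᵃ with φ = 1 − x/a there: ∫₀ᵃ (1 − x/a)² dx = a/3, ∫₀ᵃ x²(1 − x/a)² dx = a³/30, ∫₀ᵃ x⁴(1 − x/a)² dx = a⁵/105.
State is unnormalized: ∫|φ|² dx = 0.97333, and ∫φ*·x⁴·φ dx = 0.12636, so ⟨x⁴⟩ = 0.12636 / 0.97333.
⟨x⁴⟩ = 0.12982.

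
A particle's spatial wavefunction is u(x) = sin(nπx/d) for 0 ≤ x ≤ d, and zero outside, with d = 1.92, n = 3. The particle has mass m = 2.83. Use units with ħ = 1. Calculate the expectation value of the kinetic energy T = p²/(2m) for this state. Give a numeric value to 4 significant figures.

T = −(ħ²/2m) d²/dx², so ⟨T⟩ = −(ħ²/2m) ∫ u*·u'' dx / ∫|u|² dx; with m = 2.83.
d/dx sin(nπx/d) = (nπ/d)·cos(nπx/d) and d²/dx² sin(nπx/d) = −(nπ/d)²·sin(nπx/d); on 0 ≤ x ≤ d, ∫sin²(nπx/d) dx = d/2 and ∫sin(nπx/d)·cos(nπx/d) dx = 0.
State is unnormalized: ∫|u|² dx = 0.96000, and ∫u*·(−ħ²/2m · u'') dx = 4.0869, so ⟨T⟩ = 4.0869 / 0.96000.
⟨T⟩ = 4.2572.

4.257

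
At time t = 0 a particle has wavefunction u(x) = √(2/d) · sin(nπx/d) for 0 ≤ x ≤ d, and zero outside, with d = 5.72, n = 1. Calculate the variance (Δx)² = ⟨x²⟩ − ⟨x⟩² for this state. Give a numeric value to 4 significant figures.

1.069

Compute ⟨x⟩ and ⟨x²⟩ separately, then (Δx)² = ⟨x²⟩ − ⟨x⟩².
With sin²θ = (1 − cos2θ)/2 on 0 ≤ x ≤ d: ∫sin²(nπx/d) dx = d/2, ∫x·sin²(nπx/d) dx = d²/4, ∫x²·sin²(nπx/d) dx = d³·(1/6 − 1/(4n²π²)); higher powers xᵏ the same way, integrating xᵏ·cos(2nπx/d) by parts.
⟨x⟩ = 2.8600 and ⟨x²⟩ = 9.2486.
(Δx)² = 9.2486 − (2.8600)² = 1.0690.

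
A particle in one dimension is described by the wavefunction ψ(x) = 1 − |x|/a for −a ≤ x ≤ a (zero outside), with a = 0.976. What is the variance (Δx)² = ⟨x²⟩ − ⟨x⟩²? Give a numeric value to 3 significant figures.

Compute ⟨x⟩ and ⟨x²⟩ separately, then (Δx)² = ⟨x²⟩ − ⟨x⟩².
ψ is even, so ∫ over [−a, a] = 2∫₀ᵃ with ψ = 1 − x/a there: ∫₀ᵃ (1 − x/a)² dx = a/3, ∫₀ᵃ x²(1 − x/a)² dx = a³/30, ∫₀ᵃ x⁴(1 − x/a)² dx = a⁵/105.
Normalization: ∫|ψ|² dx = 0.65067.
⟨x⟩ = 0.0000 and ⟨x²⟩ = 0.095258.
(Δx)² = 0.095258 − (0.0000)² = 0.095258.

0.0953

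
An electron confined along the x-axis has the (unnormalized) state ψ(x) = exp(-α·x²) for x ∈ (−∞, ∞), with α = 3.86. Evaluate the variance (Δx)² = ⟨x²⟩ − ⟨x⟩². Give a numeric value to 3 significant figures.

0.0648

Compute ⟨x⟩ and ⟨x²⟩ separately, then (Δx)² = ⟨x²⟩ − ⟨x⟩².
Gaussian moments: ∫x^(2j)·e^(−2αx²) dx = (2j−1)!!/(4α)^j · √(π/(2α)), odd powers integrate to 0; here √(π/(2α)) = 0.63792.
Normalization: ∫|ψ|² dx = 0.63792.
⟨x⟩ = 0.0000 and ⟨x²⟩ = 0.064767.
(Δx)² = 0.064767 − (0.0000)² = 0.064767.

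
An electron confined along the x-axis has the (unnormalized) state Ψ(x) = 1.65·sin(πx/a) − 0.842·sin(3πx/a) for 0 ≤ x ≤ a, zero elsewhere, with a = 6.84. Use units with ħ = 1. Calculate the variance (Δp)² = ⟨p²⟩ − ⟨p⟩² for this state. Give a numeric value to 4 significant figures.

Compute ⟨p⟩ and ⟨p²⟩ separately; (Δp)² = ⟨p²⟩ − ⟨p⟩².
d²/dx² sin(jπx/a) = −(jπ/a)²·sin(jπx/a); on 0 ≤ x ≤ a, ∫sin²(jπx/a) dx = a/2 and ∫sin(jπx/a)·sin(lπx/a) dx = 0 for j ≠ l, so only diagonal terms survive in ∫|Ψ|² and ∫Ψ·Ψ″; ∫Ψ·Ψ′ dx = [Ψ²/2] between the walls = 0.
Normalization: ∫|Ψ|² dx = 11.736.
⟨p⟩ = 0.0000 and ⟨p²⟩ = 0.55963.
(Δp)² = 0.55963 − (0.0000)² = 0.55963.

0.5596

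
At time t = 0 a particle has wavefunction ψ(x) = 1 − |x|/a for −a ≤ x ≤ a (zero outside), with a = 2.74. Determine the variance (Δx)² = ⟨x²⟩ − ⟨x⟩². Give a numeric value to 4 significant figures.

0.7508

Compute ⟨x⟩ and ⟨x²⟩ separately, then (Δx)² = ⟨x²⟩ − ⟨x⟩².
ψ is even, so ∫ over [−a, a] = 2∫₀ᵃ with ψ = 1 − x/a there: ∫₀ᵃ (1 − x/a)² dx = a/3, ∫₀ᵃ x²(1 − x/a)² dx = a³/30, ∫₀ᵃ x⁴(1 − x/a)² dx = a⁵/105.
Normalization: ∫|ψ|² dx = 1.8267.
⟨x⟩ = 0.0000 and ⟨x²⟩ = 0.75076.
(Δx)² = 0.75076 − (0.0000)² = 0.75076.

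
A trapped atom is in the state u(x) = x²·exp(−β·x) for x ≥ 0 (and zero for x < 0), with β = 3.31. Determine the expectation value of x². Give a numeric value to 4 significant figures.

⟨x²⟩ = ∫ x²·|u|² dx / ∫|u|² dx (integrals over the domain).
Every integrand reduces to terms xʲ·e^(−2βx) on [0, ∞); use ∫₀^∞ xʲ·e^(−2βx) dx = j!/(2β)^(j+1).
State is unnormalized: ∫|u|² dx = 0.0018876, and ∫u*·x²·u dx = 0.0012922, so ⟨x²⟩ = 0.0012922 / 0.0018876.
⟨x²⟩ = 0.68455.

0.6846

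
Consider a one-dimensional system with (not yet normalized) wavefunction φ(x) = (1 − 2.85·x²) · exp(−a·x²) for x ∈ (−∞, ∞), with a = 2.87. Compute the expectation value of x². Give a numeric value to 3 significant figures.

⟨x²⟩ = ∫ x²·|φ|² dx / ∫|φ|² dx (integrals over the domain).
Expand each integrand as polynomial × e^(−2ax²) and use ∫x^(2j)·e^(−2ax²) dx = (2j−1)!!/(4a)^j · √(π/(2a)), odd powers → 0; here √(π/(2a)) = 0.73981.
State is unnormalized: ∫|φ|² dx = 0.50927, and ∫φ*·x²·φ dx = 0.028028, so ⟨x²⟩ = 0.028028 / 0.50927.
⟨x²⟩ = 0.055037.

0.0550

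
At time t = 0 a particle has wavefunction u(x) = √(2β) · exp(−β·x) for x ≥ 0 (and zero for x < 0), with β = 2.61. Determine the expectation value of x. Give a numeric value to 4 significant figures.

⟨x⟩ = ∫ x·|u|² dx (integrals over the domain).
Every integrand reduces to terms xʲ·e^(−2βx) on [0, ∞); use ∫₀^∞ xʲ·e^(−2βx) dx = j!/(2β)^(j+1).
⟨x⟩ = 0.19157.

0.1916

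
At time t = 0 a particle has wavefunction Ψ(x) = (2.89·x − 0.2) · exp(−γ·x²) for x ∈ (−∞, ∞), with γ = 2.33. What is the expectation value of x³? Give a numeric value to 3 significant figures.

-0.0426

⟨x³⟩ = ∫ x³·|Ψ|² dx / ∫|Ψ|² dx (integrals over the domain).
Expand each integrand as polynomial × e^(−2γx²) and use ∫x^(2j)·e^(−2γx²) dx = (2j−1)!!/(4γ)^j · √(π/(2γ)), odd powers → 0; here √(π/(2γ)) = 0.82107.
State is unnormalized: ∫|Ψ|² dx = 0.76865, and ∫Ψ*·x³·Ψ dx = -0.032782, so ⟨x³⟩ = -0.032782 / 0.76865.
⟨x³⟩ = -0.042648.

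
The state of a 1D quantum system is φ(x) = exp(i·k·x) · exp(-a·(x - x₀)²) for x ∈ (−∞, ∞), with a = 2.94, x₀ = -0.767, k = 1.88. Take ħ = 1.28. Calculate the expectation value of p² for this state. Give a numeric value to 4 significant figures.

p² φ = −ħ² d²φ/dx²; ⟨p²⟩ = −ħ² ∫ φ*·φ'' dx / ∫|φ|² dx.
Gaussian moments (u = x − x₀): ∫u^(2j)·e^(−2au²) du = (2j−1)!!/(4a)^j · √(π/(2a)), odd powers integrate to 0; here √(π/(2a)) = 0.73095. Derivatives: φ′ = (ik − 2au)·φ, φ″ = ((ik − 2au)² − 2a)·φ; the odd-in-u pieces drop out.
State is unnormalized: ∫|φ|² dx = 0.73095, and ∫φ*·(−ħ² φ'') dx = 7.7536, so ⟨p²⟩ = 7.7536 / 0.73095.
⟨p²⟩ = 10.608.

10.61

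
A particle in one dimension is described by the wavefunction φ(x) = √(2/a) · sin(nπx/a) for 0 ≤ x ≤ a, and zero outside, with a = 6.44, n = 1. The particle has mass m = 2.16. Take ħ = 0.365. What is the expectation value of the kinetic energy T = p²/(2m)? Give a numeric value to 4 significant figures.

0.007339

T = −(ħ²/2m) d²/dx², so ⟨T⟩ = −(ħ²/2m) ∫ φ*·φ'' dx; with m = 2.16.
d/dx sin(nπx/a) = (nπ/a)·cos(nπx/a) and d²/dx² sin(nπx/a) = −(nπ/a)²·sin(nπx/a); on 0 ≤ x ≤ a, ∫sin²(nπx/a) dx = a/2 and ∫sin(nπx/a)·cos(nπx/a) dx = 0.
⟨T⟩ = 0.0073389.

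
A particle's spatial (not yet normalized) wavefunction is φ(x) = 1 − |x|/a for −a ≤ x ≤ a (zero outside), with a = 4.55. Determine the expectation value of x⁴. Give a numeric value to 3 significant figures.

12.2

⟨x⁴⟩ = ∫ x⁴·|φ|² dx / ∫|φ|² dx (integrals over the domain).
φ is even, so ∫ over [−a, a] = 2∫₀ᵃ with φ = 1 − x/a there: ∫₀ᵃ (1 − x/a)² dx = a/3, ∫₀ᵃ x²(1 − x/a)² dx = a³/30, ∫₀ᵃ x⁴(1 − x/a)² dx = a⁵/105.
State is unnormalized: ∫|φ|² dx = 3.0333, and ∫φ*·x⁴·φ dx = 37.145, so ⟨x⁴⟩ = 37.145 / 3.0333.
⟨x⁴⟩ = 12.246.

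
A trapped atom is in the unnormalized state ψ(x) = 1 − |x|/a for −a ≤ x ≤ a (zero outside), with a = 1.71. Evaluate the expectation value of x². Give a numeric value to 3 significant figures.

0.292

⟨x²⟩ = ∫ x²·|ψ|² dx / ∫|ψ|² dx (integrals over the domain).
ψ is even, so ∫ over [−a, a] = 2∫₀ᵃ with ψ = 1 − x/a there: ∫₀ᵃ (1 − x/a)² dx = a/3, ∫₀ᵃ x²(1 − x/a)² dx = a³/30, ∫₀ᵃ x⁴(1 − x/a)² dx = a⁵/105.
State is unnormalized: ∫|ψ|² dx = 1.1400, and ∫ψ*·x²·ψ dx = 0.33335, so ⟨x²⟩ = 0.33335 / 1.1400.
⟨x²⟩ = 0.29241.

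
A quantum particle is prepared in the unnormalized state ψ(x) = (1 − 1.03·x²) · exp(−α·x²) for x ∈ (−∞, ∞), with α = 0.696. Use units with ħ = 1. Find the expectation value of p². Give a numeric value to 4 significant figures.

2.800

p² ψ = −ħ² d²ψ/dx²; ⟨p²⟩ = −ħ² ∫ ψ*·ψ'' dx / ∫|ψ|² dx.
Expand each integrand as polynomial × e^(−2αx²) and use ∫x^(2j)·e^(−2αx²) dx = (2j−1)!!/(4α)^j · √(π/(2α)), odd powers → 0; here √(π/(2α)) = 1.5023. Differentiate with the product rule, d/dx e^(−αx²) = −2αx·e^(−αx²).
State is unnormalized: ∫|ψ|² dx = 1.0076, and ∫ψ*·(−ħ² ψ'') dx = 2.8211, so ⟨p²⟩ = 2.8211 / 1.0076.
⟨p²⟩ = 2.7999.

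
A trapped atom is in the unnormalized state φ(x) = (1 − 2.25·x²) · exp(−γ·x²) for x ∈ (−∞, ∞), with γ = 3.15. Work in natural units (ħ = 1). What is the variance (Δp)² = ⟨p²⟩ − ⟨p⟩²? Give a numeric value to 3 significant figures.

6.74

Compute ⟨p⟩ and ⟨p²⟩ separately; (Δp)² = ⟨p²⟩ − ⟨p⟩².
Expand each integrand as polynomial × e^(−2γx²) and use ∫x^(2j)·e^(−2γx²) dx = (2j−1)!!/(4γ)^j · √(π/(2γ)), odd powers → 0; here √(π/(2γ)) = 0.70616. Differentiate with the product rule, d/dx e^(−γx²) = −2γx·e^(−γx²).
Normalization: ∫|φ|² dx = 0.52152.
⟨p⟩ = 0.0000 and ⟨p²⟩ = 6.7407.
(Δp)² = 6.7407 − (0.0000)² = 6.7407.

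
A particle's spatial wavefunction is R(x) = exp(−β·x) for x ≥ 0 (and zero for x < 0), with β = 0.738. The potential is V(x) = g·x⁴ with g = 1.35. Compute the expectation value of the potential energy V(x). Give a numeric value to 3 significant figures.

6.83

⟨V⟩ = ∫ V(x)·|R|² dx / ∫|R|² dx.
Every integrand reduces to terms xʲ·e^(−2βx) on [0, ∞); use ∫₀^∞ xʲ·e^(−2βx) dx = j!/(2β)^(j+1).
State is unnormalized: ∫|R|² dx = 0.67751, and ∫R*·V(x)·R dx = 4.6250, so ⟨V⟩ = 4.6250 / 0.67751.
⟨V⟩ = 6.8265.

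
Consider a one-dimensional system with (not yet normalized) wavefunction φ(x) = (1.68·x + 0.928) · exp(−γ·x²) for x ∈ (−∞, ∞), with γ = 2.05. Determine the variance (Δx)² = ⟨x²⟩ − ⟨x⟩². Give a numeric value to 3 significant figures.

Compute ⟨x⟩ and ⟨x²⟩ separately, then (Δx)² = ⟨x²⟩ − ⟨x⟩².
Expand each integrand as polynomial × e^(−2γx²) and use ∫x^(2j)·e^(−2γx²) dx = (2j−1)!!/(4γ)^j · √(π/(2γ)), odd powers → 0; here √(π/(2γ)) = 0.87535.
Normalization: ∫|φ|² dx = 1.0551.
⟨x⟩ = 0.31546 and ⟨x²⟩ = 0.19160.
(Δx)² = 0.19160 − (0.31546)² = 0.092080.

0.0921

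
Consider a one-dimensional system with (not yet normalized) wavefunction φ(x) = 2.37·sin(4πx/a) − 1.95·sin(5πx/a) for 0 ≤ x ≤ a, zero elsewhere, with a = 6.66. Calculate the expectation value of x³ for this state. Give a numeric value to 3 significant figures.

⟨x³⟩ = ∫ x³·|φ|² dx / ∫|φ|² dx (integrals over the domain).
On 0 ≤ x ≤ a (j ≠ l): ∫sin²(jπx/a) dx = a/2, ∫sin(jπx/a)·sin(lπx/a) dx = 0; diagonal moments ∫x·sin²(jπx/a) dx = a²/4, ∫x²·sin²(jπx/a) dx = a³·(1/6 − 1/(4j²π²)); cross terms ∫x·sin(jπx/a)·sin(lπx/a) dx = 0 for j + l even and −4jla²/(π²(j² − l²)²) for j + l odd, ∫x²·sin(jπx/a)·sin(lπx/a) dx = (−1)^(j+l)·4jla³/(π²(j² − l²)²); higher powers the same way via product-to-sum and parts.
State is unnormalized: ∫|φ|² dx = 31.367, and ∫φ*·x³·φ dx = 3888.6, so ⟨x³⟩ = 3888.6 / 31.367.
⟨x³⟩ = 123.97.

124.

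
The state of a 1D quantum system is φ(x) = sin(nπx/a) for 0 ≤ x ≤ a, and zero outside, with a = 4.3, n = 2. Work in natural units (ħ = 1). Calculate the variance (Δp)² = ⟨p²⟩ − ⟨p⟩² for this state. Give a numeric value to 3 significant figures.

2.14

Compute ⟨p⟩ and ⟨p²⟩ separately; (Δp)² = ⟨p²⟩ − ⟨p⟩².
d/dx sin(nπx/a) = (nπ/a)·cos(nπx/a) and d²/dx² sin(nπx/a) = −(nπ/a)²·sin(nπx/a); on 0 ≤ x ≤ a, ∫sin²(nπx/a) dx = a/2 and ∫sin(nπx/a)·cos(nπx/a) dx = 0.
Normalization: ∫|φ|² dx = 2.1500.
⟨p⟩ = 0.0000 and ⟨p²⟩ = 2.1351.
(Δp)² = 2.1351 − (0.0000)² = 2.1351.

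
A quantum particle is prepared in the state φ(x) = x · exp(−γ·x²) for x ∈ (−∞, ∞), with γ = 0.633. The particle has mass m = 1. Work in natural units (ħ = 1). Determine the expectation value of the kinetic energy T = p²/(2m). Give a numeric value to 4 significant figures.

T = −(ħ²/2m) d²/dx², so ⟨T⟩ = −(ħ²/2m) ∫ φ*·φ'' dx / ∫|φ|² dx; with m = 1.
Expand each integrand as polynomial × e^(−2γx²) and use ∫x^(2j)·e^(−2γx²) dx = (2j−1)!!/(4γ)^j · √(π/(2γ)), odd powers → 0; here √(π/(2γ)) = 1.5753. Differentiate with the product rule, d/dx e^(−γx²) = −2γx·e^(−γx²).
State is unnormalized: ∫|φ|² dx = 0.62215, and ∫φ*·(−ħ²/2m · φ'') dx = 0.59073, so ⟨T⟩ = 0.59073 / 0.62215.
⟨T⟩ = 0.94950.

0.9495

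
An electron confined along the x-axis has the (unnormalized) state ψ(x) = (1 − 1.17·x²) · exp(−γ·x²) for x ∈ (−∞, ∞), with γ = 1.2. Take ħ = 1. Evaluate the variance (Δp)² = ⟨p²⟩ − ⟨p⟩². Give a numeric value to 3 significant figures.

3.31

Compute ⟨p⟩ and ⟨p²⟩ separately; (Δp)² = ⟨p²⟩ − ⟨p⟩².
Expand each integrand as polynomial × e^(−2γx²) and use ∫x^(2j)·e^(−2γx²) dx = (2j−1)!!/(4γ)^j · √(π/(2γ)), odd powers → 0; here √(π/(2γ)) = 1.1441. Differentiate with the product rule, d/dx e^(−γx²) = −2γx·e^(−γx²).
Normalization: ∫|ψ|² dx = 0.79029.
⟨p⟩ = 0.0000 and ⟨p²⟩ = 3.3067.
(Δp)² = 3.3067 − (0.0000)² = 3.3067.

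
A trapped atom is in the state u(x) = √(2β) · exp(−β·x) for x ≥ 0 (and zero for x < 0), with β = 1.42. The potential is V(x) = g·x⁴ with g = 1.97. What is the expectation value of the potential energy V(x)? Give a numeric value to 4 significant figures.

0.7268

⟨V⟩ = ∫ V(x)·|u|² dx.
Every integrand reduces to terms xʲ·e^(−2βx) on [0, ∞); use ∫₀^∞ xʲ·e^(−2βx) dx = j!/(2β)^(j+1).
⟨V⟩ = 0.72678.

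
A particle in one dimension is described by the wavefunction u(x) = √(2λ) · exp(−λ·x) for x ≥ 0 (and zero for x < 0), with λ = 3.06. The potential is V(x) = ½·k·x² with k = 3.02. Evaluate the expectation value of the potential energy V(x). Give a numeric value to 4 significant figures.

0.08063

⟨V⟩ = ∫ V(x)·|u|² dx.
Every integrand reduces to terms xʲ·e^(−2λx) on [0, ∞); use ∫₀^∞ xʲ·e^(−2λx) dx = j!/(2λ)^(j+1).
⟨V⟩ = 0.080631.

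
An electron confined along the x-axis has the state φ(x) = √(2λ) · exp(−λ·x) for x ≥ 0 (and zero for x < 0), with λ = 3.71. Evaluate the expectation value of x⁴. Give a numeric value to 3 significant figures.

⟨x⁴⟩ = ∫ x⁴·|φ|² dx (integrals over the domain).
Every integrand reduces to terms xʲ·e^(−2λx) on [0, ∞); use ∫₀^∞ xʲ·e^(−2λx) dx = j!/(2λ)^(j+1).
⟨x⁴⟩ = 0.0079176.

0.00792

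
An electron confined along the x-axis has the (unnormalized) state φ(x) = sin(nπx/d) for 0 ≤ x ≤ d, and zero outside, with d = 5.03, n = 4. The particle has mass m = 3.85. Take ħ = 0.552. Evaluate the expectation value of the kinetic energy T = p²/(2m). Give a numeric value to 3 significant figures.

0.247

T = −(ħ²/2m) d²/dx², so ⟨T⟩ = −(ħ²/2m) ∫ φ*·φ'' dx / ∫|φ|² dx; with m = 3.85.
d/dx sin(nπx/d) = (nπ/d)·cos(nπx/d) and d²/dx² sin(nπx/d) = −(nπ/d)²·sin(nπx/d); on 0 ≤ x ≤ d, ∫sin²(nπx/d) dx = d/2 and ∫sin(nπx/d)·cos(nπx/d) dx = 0.
State is unnormalized: ∫|φ|² dx = 2.5150, and ∫φ*·(−ħ²/2m · φ'') dx = 0.62117, so ⟨T⟩ = 0.62117 / 2.5150.
⟨T⟩ = 0.24699.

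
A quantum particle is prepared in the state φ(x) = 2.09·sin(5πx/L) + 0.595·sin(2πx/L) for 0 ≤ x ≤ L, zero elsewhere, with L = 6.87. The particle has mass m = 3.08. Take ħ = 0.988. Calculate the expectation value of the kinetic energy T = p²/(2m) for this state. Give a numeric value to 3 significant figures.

0.776

T = −(ħ²/2m) d²/dx², so ⟨T⟩ = −(ħ²/2m) ∫ φ*·φ'' dx / ∫|φ|² dx; with m = 3.08.
d²/dx² sin(jπx/L) = −(jπ/L)²·sin(jπx/L); on 0 ≤ x ≤ L, ∫sin²(jπx/L) dx = L/2 and ∫sin(jπx/L)·sin(lπx/L) dx = 0 for j ≠ l, so only diagonal terms survive in ∫|φ|² and ∫φ·φ″; ∫φ·φ′ dx = [φ²/2] between the walls = 0.
State is unnormalized: ∫|φ|² dx = 16.220, and ∫φ*·(−ħ²/2m · φ'') dx = 12.591, so ⟨T⟩ = 12.591 / 16.220.
⟨T⟩ = 0.77627.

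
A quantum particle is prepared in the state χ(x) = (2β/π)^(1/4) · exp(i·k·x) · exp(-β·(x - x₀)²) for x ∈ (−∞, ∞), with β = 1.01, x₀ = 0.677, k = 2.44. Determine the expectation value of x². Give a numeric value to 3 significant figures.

⟨x²⟩ = ∫ x²·|χ|² dx (integrals over the domain).
Gaussian moments (u = x − x₀): ∫u^(2j)·e^(−2βu²) du = (2j−1)!!/(4β)^j · √(π/(2β)), odd powers integrate to 0; here √(π/(2β)) = 1.2471.
⟨x²⟩ = 0.70585.

0.706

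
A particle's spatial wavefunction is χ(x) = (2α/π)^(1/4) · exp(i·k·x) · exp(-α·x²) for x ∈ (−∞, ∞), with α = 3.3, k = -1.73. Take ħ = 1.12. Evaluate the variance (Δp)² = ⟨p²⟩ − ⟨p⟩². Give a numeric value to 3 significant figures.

Compute ⟨p⟩ and ⟨p²⟩ separately; (Δp)² = ⟨p²⟩ − ⟨p⟩².
Gaussian moments: ∫x^(2j)·e^(−2αx²) dx = (2j−1)!!/(4α)^j · √(π/(2α)), odd powers integrate to 0; here √(π/(2α)) = 0.68993. Derivatives: χ′ = (ik − 2αx)·χ, χ″ = ((ik − 2αx)² − 2α)·χ; the odd-in-x pieces drop out.
⟨p⟩ = -1.9376 and ⟨p²⟩ = 7.8938.
(Δp)² = 7.8938 − (-1.9376)² = 4.1395.

4.14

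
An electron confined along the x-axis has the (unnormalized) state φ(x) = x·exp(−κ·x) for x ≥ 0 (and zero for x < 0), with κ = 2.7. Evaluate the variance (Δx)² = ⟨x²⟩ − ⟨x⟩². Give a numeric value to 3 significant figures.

0.103

Compute ⟨x⟩ and ⟨x²⟩ separately, then (Δx)² = ⟨x²⟩ − ⟨x⟩².
Every integrand reduces to terms xʲ·e^(−2κx) on [0, ∞); use ∫₀^∞ xʲ·e^(−2κx) dx = j!/(2κ)^(j+1).
Normalization: ∫|φ|² dx = 0.012701.
⟨x⟩ = 0.55556 and ⟨x²⟩ = 0.41152.
(Δx)² = 0.41152 − (0.55556)² = 0.10288.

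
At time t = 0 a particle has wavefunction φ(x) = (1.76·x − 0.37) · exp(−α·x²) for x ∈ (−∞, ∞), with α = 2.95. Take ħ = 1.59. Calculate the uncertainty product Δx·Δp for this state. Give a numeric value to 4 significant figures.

Δx = √(⟨x²⟩−⟨x⟩²), Δp = √(⟨p²⟩−⟨p⟩²).
Expand each integrand as polynomial × e^(−2αx²) and use ∫x^(2j)·e^(−2αx²) dx = (2j−1)!!/(4α)^j · √(π/(2α)), odd powers → 0; here √(π/(2α)) = 0.72971. Differentiate with the product rule, d/dx e^(−αx²) = −2αx·e^(−αx²).
Normalization: ∫|φ|² dx = 0.29145.
⟨x⟩ = -0.27634, ⟨x²⟩ = 0.19614 ⇒ Δx = 0.34609.
⟨p⟩ = 0.0000, ⟨p²⟩ = 17.261 ⇒ Δp = 4.1547.
Δx·Δp = 1.4379.

1.438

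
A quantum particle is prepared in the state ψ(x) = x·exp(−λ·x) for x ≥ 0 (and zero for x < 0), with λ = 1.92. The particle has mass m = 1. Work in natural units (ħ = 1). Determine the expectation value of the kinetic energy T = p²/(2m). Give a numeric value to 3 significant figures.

T = −(ħ²/2m) d²/dx², so ⟨T⟩ = −(ħ²/2m) ∫ ψ*·ψ'' dx / ∫|ψ|² dx; with m = 1.
Differentiate x·exp(−λ·x) with the product rule; every integrand then reduces to terms xʲ·e^(−2λx) on [0, ∞), with ∫₀^∞ xʲ·e^(−2λx) dx = j!/(2λ)^(j+1).
State is unnormalized: ∫|ψ|² dx = 0.035321, and ∫ψ*·(−ħ²/2m · ψ'') dx = 0.065104, so ⟨T⟩ = 0.065104 / 0.035321.
⟨T⟩ = 1.8432.

1.84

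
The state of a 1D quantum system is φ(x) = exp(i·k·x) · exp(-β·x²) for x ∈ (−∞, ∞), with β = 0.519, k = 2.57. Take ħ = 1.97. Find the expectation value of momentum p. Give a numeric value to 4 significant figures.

p φ = −iħ dφ/dx; then ⟨p⟩ = ∫ φ*·(pφ) dx / ∫|φ|² dx.
Gaussian moments: ∫x^(2j)·e^(−2βx²) dx = (2j−1)!!/(4β)^j · √(π/(2β)), odd powers integrate to 0; here √(π/(2β)) = 1.7397. Derivatives: φ′ = (ik − 2βx)·φ, φ″ = ((ik − 2βx)² − 2β)·φ; the odd-in-x pieces drop out.
State is unnormalized: ∫|φ|² dx = 1.7397, and ∫φ*·(−iħ φ') dx = 8.8080, so ⟨p⟩ = 8.8080 / 1.7397.
⟨p⟩ = 5.0629.

5.063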